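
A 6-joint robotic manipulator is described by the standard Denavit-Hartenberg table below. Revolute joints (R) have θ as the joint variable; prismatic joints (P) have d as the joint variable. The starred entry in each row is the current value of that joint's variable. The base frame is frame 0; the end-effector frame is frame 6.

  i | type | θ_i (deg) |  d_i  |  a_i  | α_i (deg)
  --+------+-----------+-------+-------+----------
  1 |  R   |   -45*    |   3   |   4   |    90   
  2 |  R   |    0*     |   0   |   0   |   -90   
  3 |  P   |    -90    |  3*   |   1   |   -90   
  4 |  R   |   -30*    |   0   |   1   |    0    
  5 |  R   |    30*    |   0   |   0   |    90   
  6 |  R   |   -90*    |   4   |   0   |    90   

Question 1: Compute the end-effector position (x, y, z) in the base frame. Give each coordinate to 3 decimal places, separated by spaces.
after link 1: o_1 = (2.8284, -2.8284, 3.0000)
after link 2: o_2 = (2.8284, -2.8284, 3.0000)
after link 3: o_3 = (2.1213, -3.5355, 6.0000)
after link 4: o_4 = (1.5089, -4.1479, 6.5000)
after link 5: o_5 = (1.5089, -4.1479, 6.5000)
after link 6: o_6 = (1.5089, -4.1479, 10.5000)

1.509 -4.148 10.500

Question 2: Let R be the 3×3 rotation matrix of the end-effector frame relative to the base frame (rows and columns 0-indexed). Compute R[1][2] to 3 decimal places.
0.707

End-effector z-axis (col 2 of R) = (0.7071,0.7071,0.0000)
R[1][2] = 0.7071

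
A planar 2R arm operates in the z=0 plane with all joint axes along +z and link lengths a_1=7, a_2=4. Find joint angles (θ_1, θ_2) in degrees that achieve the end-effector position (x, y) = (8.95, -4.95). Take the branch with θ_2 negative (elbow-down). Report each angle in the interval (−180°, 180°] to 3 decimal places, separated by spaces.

cos θ_2 = (104.6050−7²−4²)/(2·7·4) = 0.7072; θ_2 = -44.9898° (elbow-down)
β = atan2(-4.9500,8.9500) = -28.9458°; ψ = atan2(-2.8279,9.8289) = -16.0513°
θ_1 = β − ψ = -12.8945°

-12.894 -44.990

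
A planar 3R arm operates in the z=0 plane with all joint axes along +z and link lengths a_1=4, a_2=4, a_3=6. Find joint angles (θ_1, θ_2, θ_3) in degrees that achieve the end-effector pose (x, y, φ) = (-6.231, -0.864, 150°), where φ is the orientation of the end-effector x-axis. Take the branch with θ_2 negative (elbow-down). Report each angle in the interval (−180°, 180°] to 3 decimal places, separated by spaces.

-44.994 -119.997 -45.008

wrist centre = target − a_3·(cos φ, sin φ) = (-1.0348, -3.8640)
cos θ_2 = (16.0014−4²−4²)/(2·4·4) = -0.5000; θ_2 = -119.9971° (elbow-down)
β = atan2(-3.8640,-1.0348) = -104.9930°; ψ = atan2(-3.4642,2.0002) = -59.9985°
θ_1 = β − ψ = -44.9944°
θ_3 = φ − θ_1 − θ_2 = -45.0085° (wrapped to (-180°,180°])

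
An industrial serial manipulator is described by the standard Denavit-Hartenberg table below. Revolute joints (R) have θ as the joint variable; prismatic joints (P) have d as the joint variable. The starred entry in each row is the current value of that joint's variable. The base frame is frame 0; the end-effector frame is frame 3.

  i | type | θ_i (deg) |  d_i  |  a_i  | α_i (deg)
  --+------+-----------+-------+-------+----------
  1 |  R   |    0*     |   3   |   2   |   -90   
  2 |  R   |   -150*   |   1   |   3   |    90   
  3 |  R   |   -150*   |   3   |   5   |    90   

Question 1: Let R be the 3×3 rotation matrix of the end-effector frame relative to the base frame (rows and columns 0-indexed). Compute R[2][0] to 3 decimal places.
-0.433

End-effector x-axis (col 0 of R) = (0.7500,-0.5000,-0.4330)
R[2][0] = -0.4330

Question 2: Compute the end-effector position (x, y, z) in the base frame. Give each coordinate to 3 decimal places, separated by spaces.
after link 1: o_1 = (2.0000, 0.0000, 3.0000)
after link 2: o_2 = (-0.5981, 1.0000, 4.5000)
after link 3: o_3 = (1.6519, -1.5000, -0.2631)

1.652 -1.500 -0.263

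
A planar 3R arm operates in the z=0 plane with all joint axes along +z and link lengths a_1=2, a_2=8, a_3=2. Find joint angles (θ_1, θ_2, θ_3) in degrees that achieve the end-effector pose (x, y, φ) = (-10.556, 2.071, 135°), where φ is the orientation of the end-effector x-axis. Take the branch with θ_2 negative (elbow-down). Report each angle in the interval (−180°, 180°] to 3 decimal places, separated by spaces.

-135.009 -59.992 -29.998

wrist centre = target − a_3·(cos φ, sin φ) = (-9.1418, 0.6568)
cos θ_2 = (84.0036−2²−8²)/(2·2·8) = 0.5001; θ_2 = -59.9925° (elbow-down)
β = atan2(0.6568,-9.1418) = 175.8907°; ψ = atan2(-6.9277,6.0009) = -49.1002°
θ_1 = β − ψ = 224.9909°
θ_3 = φ − θ_1 − θ_2 = -29.9984° (wrapped to (-180°,180°])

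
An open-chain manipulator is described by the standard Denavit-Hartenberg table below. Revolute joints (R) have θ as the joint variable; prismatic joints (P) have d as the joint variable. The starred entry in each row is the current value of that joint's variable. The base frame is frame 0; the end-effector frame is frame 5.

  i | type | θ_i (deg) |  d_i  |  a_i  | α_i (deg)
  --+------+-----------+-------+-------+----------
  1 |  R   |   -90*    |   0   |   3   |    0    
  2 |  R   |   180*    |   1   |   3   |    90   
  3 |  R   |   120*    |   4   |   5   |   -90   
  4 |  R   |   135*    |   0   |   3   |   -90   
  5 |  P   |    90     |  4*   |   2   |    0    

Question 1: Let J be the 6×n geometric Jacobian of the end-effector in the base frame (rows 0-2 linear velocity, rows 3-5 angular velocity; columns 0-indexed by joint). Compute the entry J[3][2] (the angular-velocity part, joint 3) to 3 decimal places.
1.000

axis z_2 = (1.0000,-0.0000,0.0000); lever o_n−o_2 = (4.7071,1.7069,1.0435)
cross product → J_v[:, 2] = (-0.0000,-1.0435,1.7069)
J_ω[:, 2] = z_2
entry J[3][2] = 1.0000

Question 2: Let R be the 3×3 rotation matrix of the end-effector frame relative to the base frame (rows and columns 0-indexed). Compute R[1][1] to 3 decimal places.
End-effector y-axis (col 1 of R) = (0.7071,-0.3536,0.6124)
R[1][1] = -0.3536

-0.354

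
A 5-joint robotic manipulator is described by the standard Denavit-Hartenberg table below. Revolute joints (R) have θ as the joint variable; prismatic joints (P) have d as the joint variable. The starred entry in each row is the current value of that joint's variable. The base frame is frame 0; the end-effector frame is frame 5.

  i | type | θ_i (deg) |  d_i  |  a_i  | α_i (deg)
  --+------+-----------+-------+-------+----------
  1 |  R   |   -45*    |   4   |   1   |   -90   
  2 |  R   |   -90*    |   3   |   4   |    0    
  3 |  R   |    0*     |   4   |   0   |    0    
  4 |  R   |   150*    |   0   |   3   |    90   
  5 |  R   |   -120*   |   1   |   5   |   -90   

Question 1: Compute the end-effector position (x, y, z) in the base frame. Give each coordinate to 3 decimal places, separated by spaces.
3.384 0.392 8.067

after link 1: o_1 = (0.7071, -0.7071, 4.0000)
after link 2: o_2 = (2.8284, 1.4142, 8.0000)
after link 3: o_3 = (5.6569, 4.2426, 8.0000)
after link 4: o_4 = (6.7175, 3.1820, 5.4019)
after link 5: o_5 = (3.3841, 0.3916, 8.0670)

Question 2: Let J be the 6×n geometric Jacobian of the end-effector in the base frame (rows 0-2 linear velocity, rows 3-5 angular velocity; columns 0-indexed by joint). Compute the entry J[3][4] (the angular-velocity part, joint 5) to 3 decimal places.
axis z_4 = (0.6124,-0.6124,0.5000); lever o_n−o_4 = (-3.3334,-2.7904,2.6651)
cross product → J_v[:, 4] = (-0.2368,-3.2987,-3.7500)
J_ω[:, 4] = z_4
entry J[3][4] = 0.6124

0.612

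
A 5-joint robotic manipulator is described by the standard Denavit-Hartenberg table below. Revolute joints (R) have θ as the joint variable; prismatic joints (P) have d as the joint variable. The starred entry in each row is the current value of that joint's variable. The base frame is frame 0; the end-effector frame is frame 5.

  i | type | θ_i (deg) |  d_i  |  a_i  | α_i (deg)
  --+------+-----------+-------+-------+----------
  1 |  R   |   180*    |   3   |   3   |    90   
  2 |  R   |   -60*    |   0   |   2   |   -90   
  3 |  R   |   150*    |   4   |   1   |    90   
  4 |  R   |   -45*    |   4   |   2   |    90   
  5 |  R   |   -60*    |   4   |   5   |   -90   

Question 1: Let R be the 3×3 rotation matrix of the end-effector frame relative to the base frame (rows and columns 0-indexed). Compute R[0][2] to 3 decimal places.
0.670

End-effector z-axis (col 2 of R) = (0.6705,-0.7392,-0.0634)
R[0][2] = 0.6705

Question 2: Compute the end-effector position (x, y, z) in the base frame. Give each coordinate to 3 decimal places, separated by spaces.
after link 1: o_1 = (-3.0000, 0.0000, 3.0000)
after link 2: o_2 = (-4.0000, 0.0000, 1.2679)
after link 3: o_3 = (-7.0311, -0.5000, 4.0179)
after link 4: o_4 = (-6.1940, -4.6712, 2.6395)
after link 5: o_5 = (-1.5903, -0.3909, 1.4209)

-1.590 -0.391 1.421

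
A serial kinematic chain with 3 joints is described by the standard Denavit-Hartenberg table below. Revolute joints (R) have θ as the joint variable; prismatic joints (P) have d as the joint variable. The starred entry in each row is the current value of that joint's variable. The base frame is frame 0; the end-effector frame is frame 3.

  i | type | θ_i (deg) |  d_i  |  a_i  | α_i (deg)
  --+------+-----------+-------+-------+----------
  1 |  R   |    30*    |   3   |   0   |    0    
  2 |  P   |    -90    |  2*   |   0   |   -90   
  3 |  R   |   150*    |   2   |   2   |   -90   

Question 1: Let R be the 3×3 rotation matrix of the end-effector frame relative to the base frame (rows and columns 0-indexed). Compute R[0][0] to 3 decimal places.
-0.433

End-effector x-axis (col 0 of R) = (-0.4330,0.7500,-0.5000)
R[0][0] = -0.4330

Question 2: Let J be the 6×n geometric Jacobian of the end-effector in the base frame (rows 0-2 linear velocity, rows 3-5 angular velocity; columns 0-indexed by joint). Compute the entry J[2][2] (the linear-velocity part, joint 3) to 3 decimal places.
1.732

axis z_2 = (0.8660,0.5000,0.0000); lever o_n−o_2 = (0.8660,2.5000,-1.0000)
cross product → J_v[:, 2] = (-0.5000,0.8660,1.7321)
J_ω[:, 2] = z_2
entry J[2][2] = 1.7321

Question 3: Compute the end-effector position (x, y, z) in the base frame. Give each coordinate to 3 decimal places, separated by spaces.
after link 1: o_1 = (0.0000, 0.0000, 3.0000)
after link 2: o_2 = (0.0000, 0.0000, 5.0000)
after link 3: o_3 = (0.8660, 2.5000, 4.0000)

0.866 2.500 4.000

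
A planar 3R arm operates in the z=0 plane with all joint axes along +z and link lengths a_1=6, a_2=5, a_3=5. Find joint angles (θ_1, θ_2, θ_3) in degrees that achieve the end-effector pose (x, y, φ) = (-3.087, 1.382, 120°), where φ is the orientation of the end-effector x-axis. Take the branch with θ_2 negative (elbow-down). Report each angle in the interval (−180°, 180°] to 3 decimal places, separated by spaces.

-45.002 -150.005 -44.993

wrist centre = target − a_3·(cos φ, sin φ) = (-0.5870, -2.9481)
cos θ_2 = (9.0360−6²−5²)/(2·6·5) = -0.8661; θ_2 = -150.0047° (elbow-down)
β = atan2(-2.9481,-0.5870) = -101.2609°; ψ = atan2(-2.4996,1.6697) = -56.2586°
θ_1 = β − ψ = -45.0023°
θ_3 = φ − θ_1 − θ_2 = -44.9930° (wrapped to (-180°,180°])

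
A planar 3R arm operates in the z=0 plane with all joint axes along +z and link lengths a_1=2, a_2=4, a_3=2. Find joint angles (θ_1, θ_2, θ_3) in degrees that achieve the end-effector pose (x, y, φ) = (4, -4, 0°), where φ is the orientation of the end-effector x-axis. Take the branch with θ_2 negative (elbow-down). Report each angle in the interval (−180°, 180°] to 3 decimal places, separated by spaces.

0.000 -90.000 90.000

wrist centre = target − a_3·(cos φ, sin φ) = (2.0000, -4.0000)
cos θ_2 = (20.0000−2²−4²)/(2·2·4) = 0.0000; θ_2 = -90.0000° (elbow-down)
β = atan2(-4.0000,2.0000) = -63.4349°; ψ = atan2(-4.0000,2.0000) = -63.4349°
θ_1 = β − ψ = 0.0000°
θ_3 = φ − θ_1 − θ_2 = 90.0000° (wrapped to (-180°,180°])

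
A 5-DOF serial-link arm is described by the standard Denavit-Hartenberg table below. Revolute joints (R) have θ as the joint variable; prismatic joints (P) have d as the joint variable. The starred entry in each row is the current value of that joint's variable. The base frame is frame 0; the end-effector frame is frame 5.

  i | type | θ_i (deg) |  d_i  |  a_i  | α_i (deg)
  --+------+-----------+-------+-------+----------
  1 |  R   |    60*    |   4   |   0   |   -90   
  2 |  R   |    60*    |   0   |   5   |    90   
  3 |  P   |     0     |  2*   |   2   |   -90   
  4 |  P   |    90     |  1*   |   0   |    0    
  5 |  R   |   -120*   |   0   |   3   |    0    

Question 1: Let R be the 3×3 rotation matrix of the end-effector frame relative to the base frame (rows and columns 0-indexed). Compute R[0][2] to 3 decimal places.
-0.866

End-effector z-axis (col 2 of R) = (-0.8660,0.5000,0.0000)
R[0][2] = -0.8660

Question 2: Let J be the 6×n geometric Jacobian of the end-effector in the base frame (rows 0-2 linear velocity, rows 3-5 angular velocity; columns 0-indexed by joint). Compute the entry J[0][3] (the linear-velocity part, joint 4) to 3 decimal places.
-0.866

prismatic axis z_3 = (-0.8660,0.5000,0.0000)
J_v[:, 3] = z_3; J_ω[:, 3] = (0,0,0)
entry J[0][3] = -0.8660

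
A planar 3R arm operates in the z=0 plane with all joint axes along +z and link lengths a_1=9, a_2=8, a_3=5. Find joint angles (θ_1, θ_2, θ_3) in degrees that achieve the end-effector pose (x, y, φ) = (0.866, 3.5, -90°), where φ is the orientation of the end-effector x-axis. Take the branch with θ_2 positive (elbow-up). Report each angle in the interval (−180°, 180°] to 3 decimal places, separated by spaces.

30.000 120.000 120.000

wrist centre = target − a_3·(cos φ, sin φ) = (0.8660, 8.5000)
cos θ_2 = (73.0000−9²−8²)/(2·9·8) = -0.5000; θ_2 = 120.0000° (elbow-up)
β = atan2(8.5000,0.8660) = 84.1826°; ψ = atan2(6.9282,5.0000) = 54.1825°
θ_1 = β − ψ = 30.0002°
θ_3 = φ − θ_1 − θ_2 = 119.9998° (wrapped to (-180°,180°])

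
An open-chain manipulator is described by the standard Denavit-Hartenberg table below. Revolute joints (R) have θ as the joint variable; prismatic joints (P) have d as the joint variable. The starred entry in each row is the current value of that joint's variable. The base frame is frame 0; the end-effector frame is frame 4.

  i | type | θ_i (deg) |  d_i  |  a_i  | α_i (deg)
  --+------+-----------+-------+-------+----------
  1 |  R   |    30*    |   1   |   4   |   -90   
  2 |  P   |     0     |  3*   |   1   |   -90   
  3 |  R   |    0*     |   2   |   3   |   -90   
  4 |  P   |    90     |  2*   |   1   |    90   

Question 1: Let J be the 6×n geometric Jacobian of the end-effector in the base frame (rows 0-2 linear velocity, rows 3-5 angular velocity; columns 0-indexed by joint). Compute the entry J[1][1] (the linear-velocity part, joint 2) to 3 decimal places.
prismatic axis z_1 = (-0.5000,0.8660,0.0000)
J_v[:, 1] = z_1; J_ω[:, 1] = (0,0,0)
entry J[1][1] = 0.8660

0.866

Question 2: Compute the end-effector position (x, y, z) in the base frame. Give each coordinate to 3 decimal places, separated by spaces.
6.428 4.866 -0.000

after link 1: o_1 = (3.4641, 2.0000, 1.0000)
after link 2: o_2 = (2.8301, 5.0981, 1.0000)
after link 3: o_3 = (5.4282, 6.5981, -1.0000)
after link 4: o_4 = (6.4282, 4.8660, -0.0000)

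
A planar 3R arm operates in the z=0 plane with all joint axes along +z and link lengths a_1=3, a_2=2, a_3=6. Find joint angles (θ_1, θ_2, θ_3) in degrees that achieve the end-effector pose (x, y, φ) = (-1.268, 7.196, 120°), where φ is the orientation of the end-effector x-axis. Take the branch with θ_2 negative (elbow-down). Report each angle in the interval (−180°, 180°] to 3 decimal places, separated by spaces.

89.999 -120.004 150.005

wrist centre = target − a_3·(cos φ, sin φ) = (1.7320, 1.9998)
cos θ_2 = (6.9992−3²−2²)/(2·3·2) = -0.5001; θ_2 = -120.0043° (elbow-down)
β = atan2(1.9998,1.7320) = 49.1053°; ψ = atan2(-1.7320,1.9999) = -40.8940°
θ_1 = β − ψ = 89.9993°
θ_3 = φ − θ_1 − θ_2 = 150.0050° (wrapped to (-180°,180°])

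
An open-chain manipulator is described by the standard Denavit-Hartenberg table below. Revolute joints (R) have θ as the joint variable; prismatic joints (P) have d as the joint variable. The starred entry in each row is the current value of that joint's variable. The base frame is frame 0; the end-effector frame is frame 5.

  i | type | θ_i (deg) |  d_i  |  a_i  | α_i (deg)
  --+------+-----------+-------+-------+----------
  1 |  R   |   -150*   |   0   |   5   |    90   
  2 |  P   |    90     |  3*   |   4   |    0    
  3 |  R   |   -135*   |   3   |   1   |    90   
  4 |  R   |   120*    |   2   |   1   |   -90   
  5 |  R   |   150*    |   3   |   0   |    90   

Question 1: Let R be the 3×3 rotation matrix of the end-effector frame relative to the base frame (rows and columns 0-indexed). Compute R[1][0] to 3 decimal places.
End-effector x-axis (col 0 of R) = (-0.1964,-0.9794,0.0474)
R[1][0] = -0.9794

-0.979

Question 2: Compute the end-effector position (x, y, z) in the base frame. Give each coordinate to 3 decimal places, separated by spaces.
after link 1: o_1 = (-4.3301, -2.5000, 0.0000)
after link 2: o_2 = (-5.8301, 0.0981, 4.0000)
after link 3: o_3 = (-7.9425, 2.3426, 3.2929)
after link 4: o_4 = (-6.8446, 3.9765, 2.2322)
after link 5: o_5 = (-4.5036, 3.5960, 4.0694)

-4.504 3.596 4.069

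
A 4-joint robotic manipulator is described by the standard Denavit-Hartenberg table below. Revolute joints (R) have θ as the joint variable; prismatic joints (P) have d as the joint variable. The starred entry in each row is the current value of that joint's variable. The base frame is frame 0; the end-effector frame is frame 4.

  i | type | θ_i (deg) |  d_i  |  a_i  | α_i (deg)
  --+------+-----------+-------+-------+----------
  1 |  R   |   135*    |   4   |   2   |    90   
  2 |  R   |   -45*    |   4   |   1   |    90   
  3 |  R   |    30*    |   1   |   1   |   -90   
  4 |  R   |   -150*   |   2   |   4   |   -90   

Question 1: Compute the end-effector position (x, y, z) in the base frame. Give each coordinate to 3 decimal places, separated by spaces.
4.335 2.029 3.388

after link 1: o_1 = (-1.4142, 1.4142, 4.0000)
after link 2: o_2 = (0.9142, 4.7426, 3.2929)
after link 3: o_3 = (1.3348, 5.0292, 1.9734)
after link 4: o_4 = (4.3348, 2.0292, 3.3876)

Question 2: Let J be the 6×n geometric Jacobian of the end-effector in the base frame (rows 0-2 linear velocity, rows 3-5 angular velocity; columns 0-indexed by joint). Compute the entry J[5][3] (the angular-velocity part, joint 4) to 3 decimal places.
axis z_3 = (0.8624,0.3624,0.3536); lever o_n−o_3 = (3.0000,-3.0000,1.4142)
cross product → J_v[:, 3] = (1.5731,-0.1589,-3.6742)
J_ω[:, 3] = z_3
entry J[5][3] = 0.3536

0.354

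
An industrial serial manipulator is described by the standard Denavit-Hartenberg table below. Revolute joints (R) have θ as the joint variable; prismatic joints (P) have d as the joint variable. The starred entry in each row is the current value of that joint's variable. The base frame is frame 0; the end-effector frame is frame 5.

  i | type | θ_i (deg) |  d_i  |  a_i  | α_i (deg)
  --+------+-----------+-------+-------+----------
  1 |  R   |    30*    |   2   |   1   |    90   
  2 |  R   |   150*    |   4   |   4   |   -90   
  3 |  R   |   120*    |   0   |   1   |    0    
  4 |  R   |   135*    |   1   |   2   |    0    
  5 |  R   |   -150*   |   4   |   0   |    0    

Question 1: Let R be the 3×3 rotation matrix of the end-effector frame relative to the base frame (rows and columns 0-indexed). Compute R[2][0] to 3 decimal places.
End-effector x-axis (col 0 of R) = (-0.2888,0.9486,-0.1294)
R[2][0] = -0.1294

-0.129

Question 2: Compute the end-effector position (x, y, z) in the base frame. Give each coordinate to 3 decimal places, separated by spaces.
after link 1: o_1 = (0.8660, 0.5000, 2.0000)
after link 2: o_2 = (-0.1340, -4.6962, 4.0000)
after link 3: o_3 = (-0.1920, -3.7296, 3.7500)
after link 4: o_4 = (0.7292, -5.4285, 2.6252)
after link 5: o_5 = (-1.0029, -6.4285, -0.8389)

-1.003 -6.429 -0.839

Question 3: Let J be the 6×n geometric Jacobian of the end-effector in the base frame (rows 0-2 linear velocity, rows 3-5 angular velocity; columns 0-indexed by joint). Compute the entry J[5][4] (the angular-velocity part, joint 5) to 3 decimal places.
-0.866

axis z_4 = (-0.4330,-0.2500,-0.8660); lever o_n−o_4 = (-1.7321,-1.0000,-3.4641)
cross product → J_v[:, 4] = (0.0000,0.0000,-0.0000)
J_ω[:, 4] = z_4
entry J[5][4] = -0.8660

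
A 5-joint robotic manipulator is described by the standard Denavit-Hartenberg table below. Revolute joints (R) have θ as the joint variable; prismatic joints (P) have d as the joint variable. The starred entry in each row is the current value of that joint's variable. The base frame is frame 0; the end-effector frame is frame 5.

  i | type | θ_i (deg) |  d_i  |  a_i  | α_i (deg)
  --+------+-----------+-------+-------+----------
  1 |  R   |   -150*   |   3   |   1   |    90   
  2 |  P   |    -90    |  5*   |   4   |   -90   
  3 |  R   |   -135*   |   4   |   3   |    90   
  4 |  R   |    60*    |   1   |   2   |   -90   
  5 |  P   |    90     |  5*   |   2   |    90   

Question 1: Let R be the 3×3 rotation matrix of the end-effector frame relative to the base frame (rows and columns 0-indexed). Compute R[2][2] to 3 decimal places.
End-effector z-axis (col 2 of R) = (-0.9268,-0.1268,0.3536)
R[2][2] = 0.3536

0.354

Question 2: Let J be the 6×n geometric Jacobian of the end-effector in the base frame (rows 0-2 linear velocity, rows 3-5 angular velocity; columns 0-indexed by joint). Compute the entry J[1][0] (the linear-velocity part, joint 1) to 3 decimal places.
axis z_0 = ẑ; lever o_n−o_0 = (-10.7320,0.1243,-1.9405)
cross product → J_v[:, 0] = (-0.1243,-10.7320,0.0000)
J_ω[:, 0] = z_0
entry J[1][0] = -10.7320

-10.732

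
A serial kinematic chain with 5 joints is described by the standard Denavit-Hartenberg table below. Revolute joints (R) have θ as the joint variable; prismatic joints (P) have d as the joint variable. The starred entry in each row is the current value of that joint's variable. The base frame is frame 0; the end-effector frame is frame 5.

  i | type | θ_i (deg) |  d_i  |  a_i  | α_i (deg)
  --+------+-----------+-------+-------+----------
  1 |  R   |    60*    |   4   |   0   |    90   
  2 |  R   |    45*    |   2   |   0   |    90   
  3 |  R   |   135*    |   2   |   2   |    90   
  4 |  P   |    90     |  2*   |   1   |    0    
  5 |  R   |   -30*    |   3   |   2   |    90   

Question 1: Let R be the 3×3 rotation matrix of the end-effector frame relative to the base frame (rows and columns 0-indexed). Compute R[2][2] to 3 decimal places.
-0.079

End-effector z-axis (col 2 of R) = (0.1370,-0.9874,-0.0795)
R[2][2] = -0.0795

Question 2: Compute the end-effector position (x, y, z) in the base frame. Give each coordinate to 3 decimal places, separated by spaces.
8.804 -0.065 1.654

after link 1: o_1 = (0.0000, 0.0000, 4.0000)
after link 2: o_2 = (1.7321, -1.0000, 4.0000)
after link 3: o_3 = (3.1639, -1.3484, 1.5858)
after link 4: o_4 = (5.2422, -0.5771, 1.8787)
after link 5: o_5 = (8.8041, -0.0646, 1.6539)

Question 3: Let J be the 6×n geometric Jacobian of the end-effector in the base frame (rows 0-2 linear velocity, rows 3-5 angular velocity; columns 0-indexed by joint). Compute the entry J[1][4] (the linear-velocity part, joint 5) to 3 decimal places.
axis z_4 = (0.8624,0.0795,0.5000); lever o_n−o_4 = (3.5619,0.5125,-0.2247)
cross product → J_v[:, 4] = (-0.2741,1.9747,0.1589)
J_ω[:, 4] = z_4
entry J[1][4] = 1.9747

1.975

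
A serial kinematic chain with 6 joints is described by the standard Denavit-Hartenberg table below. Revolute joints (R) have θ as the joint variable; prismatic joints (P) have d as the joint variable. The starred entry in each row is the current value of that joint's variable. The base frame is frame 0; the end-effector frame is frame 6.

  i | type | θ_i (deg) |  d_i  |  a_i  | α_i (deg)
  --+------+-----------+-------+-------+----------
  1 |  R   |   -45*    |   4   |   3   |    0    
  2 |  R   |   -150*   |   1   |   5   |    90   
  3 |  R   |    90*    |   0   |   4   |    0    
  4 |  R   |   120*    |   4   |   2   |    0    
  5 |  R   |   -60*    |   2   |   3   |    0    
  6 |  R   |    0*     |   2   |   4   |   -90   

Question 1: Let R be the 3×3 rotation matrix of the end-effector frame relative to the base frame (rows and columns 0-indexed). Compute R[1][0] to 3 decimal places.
-0.224

End-effector x-axis (col 0 of R) = (0.8365,-0.2241,0.5000)
R[1][0] = -0.2241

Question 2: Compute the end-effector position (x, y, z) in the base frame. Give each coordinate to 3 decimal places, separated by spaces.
after link 1: o_1 = (2.1213, -2.1213, 4.0000)
after link 2: o_2 = (-2.7083, -0.8272, 5.0000)
after link 3: o_3 = (-2.7083, -0.8272, 9.0000)
after link 4: o_4 = (-0.0000, 2.5882, 8.0000)
after link 5: o_5 = (3.0272, 3.8476, 9.5000)
after link 6: o_6 = (6.8909, 4.8829, 11.5000)

6.891 4.883 11.500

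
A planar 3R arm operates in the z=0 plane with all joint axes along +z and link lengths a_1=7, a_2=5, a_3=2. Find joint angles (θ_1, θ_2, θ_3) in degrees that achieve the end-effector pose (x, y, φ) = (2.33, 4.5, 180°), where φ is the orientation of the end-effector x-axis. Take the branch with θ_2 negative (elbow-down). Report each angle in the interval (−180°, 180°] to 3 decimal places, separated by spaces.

wrist centre = target − a_3·(cos φ, sin φ) = (4.3300, 4.5000)
cos θ_2 = (38.9989−7²−5²)/(2·7·5) = -0.5000; θ_2 = -120.0010° (elbow-down)
β = atan2(4.5000,4.3300) = 46.1030°; ψ = atan2(-4.3301,4.4999) = -43.8981°
θ_1 = β − ψ = 90.0010°
θ_3 = φ − θ_1 − θ_2 = -150.0000° (wrapped to (-180°,180°])

90.001 -120.001 -150.000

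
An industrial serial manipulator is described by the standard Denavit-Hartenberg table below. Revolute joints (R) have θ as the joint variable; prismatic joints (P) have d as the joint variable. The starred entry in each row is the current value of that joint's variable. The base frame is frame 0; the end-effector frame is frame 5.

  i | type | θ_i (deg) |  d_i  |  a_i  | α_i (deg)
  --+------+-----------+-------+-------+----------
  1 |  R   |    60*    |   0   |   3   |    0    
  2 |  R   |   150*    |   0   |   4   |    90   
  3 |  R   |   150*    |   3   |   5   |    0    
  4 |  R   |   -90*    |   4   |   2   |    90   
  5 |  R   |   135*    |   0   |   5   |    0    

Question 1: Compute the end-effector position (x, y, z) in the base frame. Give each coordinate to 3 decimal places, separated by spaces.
-2.817 12.271 1.170

after link 1: o_1 = (1.5000, 2.5981, 0.0000)
after link 2: o_2 = (-1.9641, 0.5981, 0.0000)
after link 3: o_3 = (0.2859, 5.3612, 2.5000)
after link 4: o_4 = (-2.5801, 8.3253, 4.2321)
after link 5: o_5 = (-2.8170, 12.2711, 1.1702)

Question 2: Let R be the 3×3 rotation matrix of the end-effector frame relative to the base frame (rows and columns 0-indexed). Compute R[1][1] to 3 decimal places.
-0.436

End-effector y-axis (col 1 of R) = (0.6597,-0.4356,-0.6124)
R[1][1] = -0.4356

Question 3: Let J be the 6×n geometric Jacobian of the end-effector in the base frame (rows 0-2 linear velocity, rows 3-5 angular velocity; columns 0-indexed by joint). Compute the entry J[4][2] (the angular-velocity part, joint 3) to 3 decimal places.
axis z_2 = (-0.5000,0.8660,0.0000); lever o_n−o_2 = (-0.8529,11.6730,1.1702)
cross product → J_v[:, 2] = (1.0134,0.5851,-5.0979)
J_ω[:, 2] = z_2
entry J[4][2] = 0.8660

0.866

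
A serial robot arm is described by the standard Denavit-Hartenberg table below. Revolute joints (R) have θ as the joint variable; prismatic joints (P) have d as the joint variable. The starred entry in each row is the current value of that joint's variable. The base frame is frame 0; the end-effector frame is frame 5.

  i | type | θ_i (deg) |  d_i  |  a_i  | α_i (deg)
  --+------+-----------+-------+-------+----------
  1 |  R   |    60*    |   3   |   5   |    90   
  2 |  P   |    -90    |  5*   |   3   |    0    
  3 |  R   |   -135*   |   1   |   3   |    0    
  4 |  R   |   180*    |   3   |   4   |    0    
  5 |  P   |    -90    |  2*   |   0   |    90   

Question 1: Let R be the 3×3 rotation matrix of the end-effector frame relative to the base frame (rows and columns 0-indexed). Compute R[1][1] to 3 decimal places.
-0.500

End-effector y-axis (col 1 of R) = (0.8660,-0.5000,0.0000)
R[1][1] = -0.5000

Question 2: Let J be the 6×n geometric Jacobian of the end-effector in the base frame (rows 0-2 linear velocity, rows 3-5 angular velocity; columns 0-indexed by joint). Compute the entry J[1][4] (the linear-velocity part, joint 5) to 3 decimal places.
-0.500

prismatic axis z_4 = (0.8660,-0.5000,0.0000)
J_v[:, 4] = z_4; J_ω[:, 4] = (0,0,0)
entry J[1][4] = -0.5000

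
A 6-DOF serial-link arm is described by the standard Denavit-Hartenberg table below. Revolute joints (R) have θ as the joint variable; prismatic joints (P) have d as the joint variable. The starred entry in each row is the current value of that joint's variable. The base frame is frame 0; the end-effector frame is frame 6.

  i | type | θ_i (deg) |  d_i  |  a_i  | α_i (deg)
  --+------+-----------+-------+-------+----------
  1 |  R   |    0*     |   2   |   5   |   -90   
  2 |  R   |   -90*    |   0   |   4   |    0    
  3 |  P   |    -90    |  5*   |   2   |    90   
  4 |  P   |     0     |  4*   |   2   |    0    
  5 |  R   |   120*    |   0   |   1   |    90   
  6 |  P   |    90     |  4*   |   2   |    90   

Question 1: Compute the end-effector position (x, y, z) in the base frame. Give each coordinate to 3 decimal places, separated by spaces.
after link 1: o_1 = (5.0000, 0.0000, 2.0000)
after link 2: o_2 = (5.0000, -0.0000, 6.0000)
after link 3: o_3 = (3.0000, 5.0000, 6.0000)
after link 4: o_4 = (1.0000, 5.0000, 2.0000)
after link 5: o_5 = (1.5000, 5.8660, 2.0000)
after link 6: o_6 = (-1.9641, 7.8660, 0.0000)

-1.964 7.866 0.000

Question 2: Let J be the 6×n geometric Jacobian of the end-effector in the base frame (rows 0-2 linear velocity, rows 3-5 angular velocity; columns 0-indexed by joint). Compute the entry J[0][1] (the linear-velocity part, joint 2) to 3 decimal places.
-2.000

axis z_1 = (0.0000,1.0000,0.0000); lever o_n−o_1 = (-6.9641,7.8660,-2.0000)
cross product → J_v[:, 1] = (-2.0000,-0.0000,6.9641)
J_ω[:, 1] = z_1
entry J[0][1] = -2.0000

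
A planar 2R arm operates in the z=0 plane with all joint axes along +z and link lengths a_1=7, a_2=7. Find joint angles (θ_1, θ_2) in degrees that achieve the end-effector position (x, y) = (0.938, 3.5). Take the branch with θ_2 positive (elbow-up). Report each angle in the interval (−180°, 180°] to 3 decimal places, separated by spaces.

-0.003 150.000

cos θ_2 = (13.1298−7²−7²)/(2·7·7) = -0.8660; θ_2 = 149.9996° (elbow-up)
β = atan2(3.5000,0.9380) = 74.9973°; ψ = atan2(3.5000,0.9378) = 74.9998°
θ_1 = β − ψ = -0.0025°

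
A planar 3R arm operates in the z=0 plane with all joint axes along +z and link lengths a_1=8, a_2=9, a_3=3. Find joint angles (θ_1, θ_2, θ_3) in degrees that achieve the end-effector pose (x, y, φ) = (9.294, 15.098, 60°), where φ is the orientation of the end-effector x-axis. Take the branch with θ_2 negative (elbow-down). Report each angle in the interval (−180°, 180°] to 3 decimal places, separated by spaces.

90.002 -60.003 30.001

wrist centre = target − a_3·(cos φ, sin φ) = (7.7940, 12.4999)
cos θ_2 = (216.9945−8²−9²)/(2·8·9) = 0.5000; θ_2 = -60.0025° (elbow-down)
β = atan2(12.4999,7.7940) = 58.0555°; ψ = atan2(-7.7944,12.4997) = -31.9465°
θ_1 = β − ψ = 90.0020°
θ_3 = φ − θ_1 − θ_2 = 30.0006° (wrapped to (-180°,180°])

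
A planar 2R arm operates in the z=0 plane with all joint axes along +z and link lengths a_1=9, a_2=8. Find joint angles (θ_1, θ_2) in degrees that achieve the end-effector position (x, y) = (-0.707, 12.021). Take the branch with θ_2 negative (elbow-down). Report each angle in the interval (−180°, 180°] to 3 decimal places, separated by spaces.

cos θ_2 = (145.0043−9²−8²)/(2·9·8) = 0.0000; θ_2 = -89.9983° (elbow-down)
β = atan2(12.0210,-0.7070) = 93.3659°; ψ = atan2(-8.0000,9.0002) = -41.6328°
θ_1 = β − ψ = 134.9987°

134.999 -89.998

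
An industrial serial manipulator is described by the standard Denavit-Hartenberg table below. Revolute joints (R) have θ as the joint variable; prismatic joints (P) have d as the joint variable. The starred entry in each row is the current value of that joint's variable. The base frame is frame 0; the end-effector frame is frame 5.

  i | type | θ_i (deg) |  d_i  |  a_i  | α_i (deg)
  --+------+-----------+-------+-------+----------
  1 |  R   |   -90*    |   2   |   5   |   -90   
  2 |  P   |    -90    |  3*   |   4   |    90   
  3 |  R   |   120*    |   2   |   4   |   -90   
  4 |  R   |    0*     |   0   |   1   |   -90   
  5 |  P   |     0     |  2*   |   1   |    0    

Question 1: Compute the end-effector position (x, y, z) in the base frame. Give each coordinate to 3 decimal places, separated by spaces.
after link 1: o_1 = (0.0000, -5.0000, 2.0000)
after link 2: o_2 = (3.0000, -5.0000, 6.0000)
after link 3: o_3 = (6.4641, -3.0000, 4.0000)
after link 4: o_4 = (7.3301, -3.0000, 3.5000)
after link 5: o_5 = (8.1962, -5.0000, 3.0000)

8.196 -5.000 3.000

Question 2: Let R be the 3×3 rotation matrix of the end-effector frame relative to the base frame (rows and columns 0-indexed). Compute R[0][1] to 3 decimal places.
0.500

End-effector y-axis (col 1 of R) = (0.5000,-0.0000,0.8660)
R[0][1] = 0.5000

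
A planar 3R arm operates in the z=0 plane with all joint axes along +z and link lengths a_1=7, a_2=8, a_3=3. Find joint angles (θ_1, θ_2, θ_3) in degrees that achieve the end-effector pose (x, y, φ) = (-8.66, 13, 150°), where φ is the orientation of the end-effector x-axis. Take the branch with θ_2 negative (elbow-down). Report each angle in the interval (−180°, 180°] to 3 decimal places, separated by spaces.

wrist centre = target − a_3·(cos φ, sin φ) = (-6.0619, 11.5000)
cos θ_2 = (168.9969−7²−8²)/(2·7·8) = 0.5000; θ_2 = -60.0018° (elbow-down)
β = atan2(11.5000,-6.0619) = 117.7948°; ψ = atan2(-6.9283,10.9998) = -32.2052°
θ_1 = β − ψ = 150.0000°
θ_3 = φ − θ_1 − θ_2 = 60.0018° (wrapped to (-180°,180°])

150.000 -60.002 60.002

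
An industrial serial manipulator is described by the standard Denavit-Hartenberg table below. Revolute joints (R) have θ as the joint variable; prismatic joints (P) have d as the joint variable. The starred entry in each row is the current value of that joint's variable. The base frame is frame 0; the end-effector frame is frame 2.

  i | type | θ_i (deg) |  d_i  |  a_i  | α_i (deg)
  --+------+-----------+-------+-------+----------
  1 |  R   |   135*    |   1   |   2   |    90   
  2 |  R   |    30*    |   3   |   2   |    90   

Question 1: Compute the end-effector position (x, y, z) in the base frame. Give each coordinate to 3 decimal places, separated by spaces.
after link 1: o_1 = (-1.4142, 1.4142, 1.0000)
after link 2: o_2 = (-0.5176, 4.7603, 2.0000)

-0.518 4.760 2.000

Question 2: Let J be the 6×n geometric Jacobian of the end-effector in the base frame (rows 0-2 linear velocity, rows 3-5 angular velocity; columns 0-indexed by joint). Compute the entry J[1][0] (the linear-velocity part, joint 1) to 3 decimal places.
-0.518

axis z_0 = ẑ; lever o_n−o_0 = (-0.5176,4.7603,2.0000)
cross product → J_v[:, 0] = (-4.7603,-0.5176,0.0000)
J_ω[:, 0] = z_0
entry J[1][0] = -0.5176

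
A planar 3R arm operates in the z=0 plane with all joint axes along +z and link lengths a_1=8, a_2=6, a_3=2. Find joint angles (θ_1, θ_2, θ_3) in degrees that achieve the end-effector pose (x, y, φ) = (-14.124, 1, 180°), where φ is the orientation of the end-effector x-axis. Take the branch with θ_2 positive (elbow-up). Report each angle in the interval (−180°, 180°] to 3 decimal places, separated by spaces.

149.997 60.006 -30.003

wrist centre = target − a_3·(cos φ, sin φ) = (-12.1240, 1.0000)
cos θ_2 = (147.9914−8²−6²)/(2·8·6) = 0.4999; θ_2 = 60.0059° (elbow-up)
β = atan2(1.0000,-12.1240) = 175.2849°; ψ = atan2(5.1965,10.9995) = 25.2874°
θ_1 = β − ψ = 149.9975°
θ_3 = φ − θ_1 − θ_2 = -30.0034° (wrapped to (-180°,180°])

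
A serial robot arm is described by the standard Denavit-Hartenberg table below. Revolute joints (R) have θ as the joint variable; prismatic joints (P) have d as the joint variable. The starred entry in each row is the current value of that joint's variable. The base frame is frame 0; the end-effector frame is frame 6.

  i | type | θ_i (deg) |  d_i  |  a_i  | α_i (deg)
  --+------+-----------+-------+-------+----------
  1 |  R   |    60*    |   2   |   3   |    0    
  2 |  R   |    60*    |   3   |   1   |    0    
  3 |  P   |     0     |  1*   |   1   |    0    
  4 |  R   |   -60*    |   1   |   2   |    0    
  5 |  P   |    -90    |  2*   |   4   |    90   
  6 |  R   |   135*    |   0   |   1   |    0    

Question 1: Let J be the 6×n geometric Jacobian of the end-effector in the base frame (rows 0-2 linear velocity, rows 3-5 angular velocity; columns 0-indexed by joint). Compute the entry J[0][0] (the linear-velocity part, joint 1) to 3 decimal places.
axis z_0 = ẑ; lever o_n−o_0 = (4.3517,4.4157,9.7071)
cross product → J_v[:, 0] = (-4.4157,4.3517,0.0000)
J_ω[:, 0] = z_0
entry J[0][0] = -4.4157

-4.416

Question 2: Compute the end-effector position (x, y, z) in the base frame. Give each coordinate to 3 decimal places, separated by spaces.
4.352 4.416 9.707

after link 1: o_1 = (1.5000, 2.5981, 2.0000)
after link 2: o_2 = (1.0000, 3.4641, 5.0000)
after link 3: o_3 = (0.5000, 4.3301, 6.0000)
after link 4: o_4 = (1.5000, 6.0622, 7.0000)
after link 5: o_5 = (4.9641, 4.0622, 9.0000)
after link 6: o_6 = (4.3517, 4.4157, 9.7071)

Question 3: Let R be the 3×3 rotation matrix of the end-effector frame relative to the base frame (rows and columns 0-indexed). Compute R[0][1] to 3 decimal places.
End-effector y-axis (col 1 of R) = (-0.6124,0.3536,-0.7071)
R[0][1] = -0.6124

-0.612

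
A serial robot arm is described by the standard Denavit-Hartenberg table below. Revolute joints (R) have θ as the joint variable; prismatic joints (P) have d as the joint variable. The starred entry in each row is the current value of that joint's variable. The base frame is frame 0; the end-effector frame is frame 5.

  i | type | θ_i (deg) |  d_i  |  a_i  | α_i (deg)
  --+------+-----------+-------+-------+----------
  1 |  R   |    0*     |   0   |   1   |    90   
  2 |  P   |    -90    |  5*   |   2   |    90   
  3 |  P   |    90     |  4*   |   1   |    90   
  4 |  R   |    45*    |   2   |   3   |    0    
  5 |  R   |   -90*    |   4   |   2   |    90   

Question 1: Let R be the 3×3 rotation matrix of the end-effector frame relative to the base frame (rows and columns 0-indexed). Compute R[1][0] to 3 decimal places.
End-effector x-axis (col 0 of R) = (0.7071,-0.7071,-0.0000)
R[1][0] = -0.7071

-0.707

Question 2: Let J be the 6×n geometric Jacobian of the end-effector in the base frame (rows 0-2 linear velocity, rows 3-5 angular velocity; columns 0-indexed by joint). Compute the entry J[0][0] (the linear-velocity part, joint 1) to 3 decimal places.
9.536

axis z_0 = ẑ; lever o_n−o_0 = (-3.7071,-9.5355,-8.0000)
cross product → J_v[:, 0] = (9.5355,-3.7071,0.0000)
J_ω[:, 0] = z_0
entry J[0][0] = 9.5355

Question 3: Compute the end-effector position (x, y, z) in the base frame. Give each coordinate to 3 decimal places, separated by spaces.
-3.707 -9.536 -8.000

after link 1: o_1 = (1.0000, 0.0000, 0.0000)
after link 2: o_2 = (1.0000, -5.0000, -2.0000)
after link 3: o_3 = (-3.0000, -6.0000, -2.0000)
after link 4: o_4 = (-5.1213, -8.1213, -4.0000)
after link 5: o_5 = (-3.7071, -9.5355, -8.0000)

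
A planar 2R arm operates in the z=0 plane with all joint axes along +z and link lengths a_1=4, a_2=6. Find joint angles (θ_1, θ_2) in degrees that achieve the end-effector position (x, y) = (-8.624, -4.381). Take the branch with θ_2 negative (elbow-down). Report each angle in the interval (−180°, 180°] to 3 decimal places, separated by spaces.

-134.998 -30.006

cos θ_2 = (93.5665−4²−6²)/(2·4·6) = 0.8660; θ_2 = -30.0064° (elbow-down)
β = atan2(-4.3810,-8.6240) = -153.0694°; ψ = atan2(-3.0006,9.1958) = -18.0714°
θ_1 = β − ψ = -134.9980°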